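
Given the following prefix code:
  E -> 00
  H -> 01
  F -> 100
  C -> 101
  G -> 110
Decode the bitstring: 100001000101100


Decoding step by step:
Bits 100 -> F
Bits 00 -> E
Bits 100 -> F
Bits 01 -> H
Bits 01 -> H
Bits 100 -> F


Decoded message: FEFHHF


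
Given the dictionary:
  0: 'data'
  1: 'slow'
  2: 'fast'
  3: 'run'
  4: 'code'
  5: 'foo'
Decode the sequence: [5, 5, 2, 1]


Look up each index in the dictionary:
  5 -> 'foo'
  5 -> 'foo'
  2 -> 'fast'
  1 -> 'slow'

Decoded: "foo foo fast slow"


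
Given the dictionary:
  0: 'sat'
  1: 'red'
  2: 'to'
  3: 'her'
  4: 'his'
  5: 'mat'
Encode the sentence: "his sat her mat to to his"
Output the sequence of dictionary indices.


Look up each word in the dictionary:
  'his' -> 4
  'sat' -> 0
  'her' -> 3
  'mat' -> 5
  'to' -> 2
  'to' -> 2
  'his' -> 4

Encoded: [4, 0, 3, 5, 2, 2, 4]


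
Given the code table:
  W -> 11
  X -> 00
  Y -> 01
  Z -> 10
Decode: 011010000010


Decoding:
01 -> Y
10 -> Z
10 -> Z
00 -> X
00 -> X
10 -> Z


Result: YZZXXZ


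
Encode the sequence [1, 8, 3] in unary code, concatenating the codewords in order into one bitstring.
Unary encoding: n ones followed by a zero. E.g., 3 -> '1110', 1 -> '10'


Encode each number as n ones followed by a terminating 0:
  1 -> 10 (2 bits)
  8 -> 111111110 (9 bits)
  3 -> 1110 (4 bits)
Total length = 2 + 9 + 4 = 15 bits.

Unary([1, 8, 3]) = 101111111101110 (15 bits)


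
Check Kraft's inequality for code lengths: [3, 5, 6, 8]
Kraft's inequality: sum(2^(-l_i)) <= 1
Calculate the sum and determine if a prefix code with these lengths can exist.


Sum = 2^(-3) + 2^(-5) + 2^(-6) + 2^(-8)
    = 0.125 + 0.03125 + 0.015625 + 0.00390625
    = 45/256 = 0.17578125
Since 0.17578125 <= 1, Kraft's inequality IS satisfied.
A prefix code with these lengths CAN exist.

Kraft sum = 0.17578125. Satisfied.


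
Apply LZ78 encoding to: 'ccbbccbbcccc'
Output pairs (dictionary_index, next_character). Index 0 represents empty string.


LZ78 encoding steps:
Dictionary: {0: ''}
Step 1: w='' (idx 0), next='c' -> output (0, 'c'), add 'c' as idx 1
Step 2: w='c' (idx 1), next='b' -> output (1, 'b'), add 'cb' as idx 2
Step 3: w='' (idx 0), next='b' -> output (0, 'b'), add 'b' as idx 3
Step 4: w='c' (idx 1), next='c' -> output (1, 'c'), add 'cc' as idx 4
Step 5: w='b' (idx 3), next='b' -> output (3, 'b'), add 'bb' as idx 5
Step 6: w='cc' (idx 4), next='c' -> output (4, 'c'), add 'ccc' as idx 6
Step 7: w='c' (idx 1), end of input -> output (1, '')


Encoded: [(0, 'c'), (1, 'b'), (0, 'b'), (1, 'c'), (3, 'b'), (4, 'c'), (1, '')]


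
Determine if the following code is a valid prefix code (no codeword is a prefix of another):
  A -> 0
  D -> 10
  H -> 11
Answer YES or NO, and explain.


Checking each pair (does one codeword prefix another?):
  A='0' vs D='10': no prefix
  A='0' vs H='11': no prefix
  D='10' vs A='0': no prefix
  D='10' vs H='11': no prefix
  H='11' vs A='0': no prefix
  H='11' vs D='10': no prefix
No violation found over all pairs.

YES -- this is a valid prefix code. No codeword is a prefix of any other codeword.


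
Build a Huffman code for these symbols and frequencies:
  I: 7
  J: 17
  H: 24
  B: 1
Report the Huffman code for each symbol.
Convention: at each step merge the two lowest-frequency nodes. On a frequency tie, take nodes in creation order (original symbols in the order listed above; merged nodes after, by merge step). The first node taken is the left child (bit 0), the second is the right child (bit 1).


Huffman tree construction:
Step 1: Merge B(1) + I(7) = 8
Step 2: Merge (B+I)(8) + J(17) = 25
Step 3: Merge H(24) + ((B+I)+J)(25) = 49
Read each symbol's code off the tree from the root (left child = 0, right child = 1).

Codes:
  I: 101 (length 3)
  J: 11 (length 2)
  H: 0 (length 1)
  B: 100 (length 3)
Average code length: 82/49 = 1.6735 bits/symbol


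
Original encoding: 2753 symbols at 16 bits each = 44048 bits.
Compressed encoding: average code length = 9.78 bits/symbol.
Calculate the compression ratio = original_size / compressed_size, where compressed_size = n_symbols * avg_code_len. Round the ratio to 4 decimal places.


original_size = n_symbols * orig_bits = 2753 * 16 = 44048 bits
compressed_size = n_symbols * avg_code_len = 2753 * 9.78 = 26924.34 bits
ratio = original_size / compressed_size = 44048 / 26924.34 = 1.636

Compression ratio = 1.636


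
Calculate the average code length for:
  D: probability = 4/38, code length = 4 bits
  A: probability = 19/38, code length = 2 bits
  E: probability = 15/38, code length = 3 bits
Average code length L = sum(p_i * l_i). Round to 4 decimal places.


Weighted contributions p_i * l_i:
  D: (4/38) * 4 = 16/38
  A: (19/38) * 2 = 38/38
  E: (15/38) * 3 = 45/38
Sum = (16 + 38 + 45)/38 = 99/38

L = 99/38 = 2.6053 bits/symbol


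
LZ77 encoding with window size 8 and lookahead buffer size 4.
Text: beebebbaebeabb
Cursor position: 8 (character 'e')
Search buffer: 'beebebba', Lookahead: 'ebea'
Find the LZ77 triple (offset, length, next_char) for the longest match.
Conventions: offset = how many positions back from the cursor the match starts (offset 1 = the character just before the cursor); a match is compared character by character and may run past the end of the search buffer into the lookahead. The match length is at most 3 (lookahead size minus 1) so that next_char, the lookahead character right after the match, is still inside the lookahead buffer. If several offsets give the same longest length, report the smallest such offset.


Try each offset into the search buffer:
  offset=1 (pos 7, char 'a'): match length 0
  offset=2 (pos 6, char 'b'): match length 0
  offset=3 (pos 5, char 'b'): match length 0
  offset=4 (pos 4, char 'e'): match length 2
  offset=5 (pos 3, char 'b'): match length 0
  offset=6 (pos 2, char 'e'): match length 3
  offset=7 (pos 1, char 'e'): match length 1
  offset=8 (pos 0, char 'b'): match length 0
Longest match has length 3 at offset 6.
next_char = character at position 8 + 3 = 11 -> 'a'

Best match: offset=6, length=3 (matching 'ebe' starting at position 2)
LZ77 triple: (6, 3, 'a')


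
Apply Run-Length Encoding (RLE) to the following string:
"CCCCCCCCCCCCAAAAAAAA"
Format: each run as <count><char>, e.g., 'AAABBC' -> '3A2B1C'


Scanning runs left to right:
  i=0: run of 'C' x 12 -> '12C'
  i=12: run of 'A' x 8 -> '8A'

RLE = 12C8A


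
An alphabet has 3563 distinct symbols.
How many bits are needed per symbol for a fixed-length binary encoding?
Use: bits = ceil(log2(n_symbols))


log2(3563) = 11.7989
Bracket: 2^11 = 2048 < 3563 <= 2^12 = 4096
So ceil(log2(3563)) = 12

bits = ceil(log2(3563)) = ceil(11.7989) = 12 bits


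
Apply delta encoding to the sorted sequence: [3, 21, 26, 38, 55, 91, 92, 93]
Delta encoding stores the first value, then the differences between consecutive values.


First value: 3
Deltas:
  21 - 3 = 18
  26 - 21 = 5
  38 - 26 = 12
  55 - 38 = 17
  91 - 55 = 36
  92 - 91 = 1
  93 - 92 = 1


Delta encoded: [3, 18, 5, 12, 17, 36, 1, 1]


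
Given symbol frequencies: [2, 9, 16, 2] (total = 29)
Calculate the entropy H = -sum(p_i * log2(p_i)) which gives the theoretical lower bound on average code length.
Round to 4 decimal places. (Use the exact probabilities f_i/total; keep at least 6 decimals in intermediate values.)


Per-symbol terms -p_i * log2(p_i) with p_i = f_i/29:
  p = 2/29 = 0.068966: log2(p) = -3.857981, -p*log2(p) = 0.266068
  p = 9/29 = 0.310345: log2(p) = -1.688056, -p*log2(p) = 0.523879
  p = 16/29 = 0.551724: log2(p) = -0.857981, -p*log2(p) = 0.473369
  p = 2/29 = 0.068966: log2(p) = -3.857981, -p*log2(p) = 0.266068
H = 0.266068 + 0.523879 + 0.473369 + 0.266068 = 1.529384

H = 1.5294 bits/symbol


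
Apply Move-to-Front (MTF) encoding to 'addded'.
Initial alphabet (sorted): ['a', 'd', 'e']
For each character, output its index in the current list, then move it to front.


MTF encoding:
'a': index 0 in ['a', 'd', 'e'] -> ['a', 'd', 'e']
'd': index 1 in ['a', 'd', 'e'] -> ['d', 'a', 'e']
'd': index 0 in ['d', 'a', 'e'] -> ['d', 'a', 'e']
'd': index 0 in ['d', 'a', 'e'] -> ['d', 'a', 'e']
'e': index 2 in ['d', 'a', 'e'] -> ['e', 'd', 'a']
'd': index 1 in ['e', 'd', 'a'] -> ['d', 'e', 'a']


Output: [0, 1, 0, 0, 2, 1]


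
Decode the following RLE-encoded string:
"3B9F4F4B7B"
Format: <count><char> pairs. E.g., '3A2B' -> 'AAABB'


Expanding each <count><char> pair:
  3B -> 'BBB'
  9F -> 'FFFFFFFFF'
  4F -> 'FFFF'
  4B -> 'BBBB'
  7B -> 'BBBBBBB'

Decoded = BBBFFFFFFFFFFFFFBBBBBBBBBBB


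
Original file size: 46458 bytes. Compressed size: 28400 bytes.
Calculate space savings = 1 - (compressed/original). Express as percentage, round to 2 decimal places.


ratio = compressed/original = 28400/46458 = 0.611305
savings = 1 - ratio = 1 - 0.611305 = 0.388695
as a percentage: 0.388695 * 100 = 38.87%

Space savings = 1 - 28400/46458 = 38.87%


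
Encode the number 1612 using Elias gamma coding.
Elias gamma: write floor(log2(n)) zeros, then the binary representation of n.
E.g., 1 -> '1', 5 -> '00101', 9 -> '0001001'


num_bits = floor(log2(1612)) + 1 = 11
leading_zeros = num_bits - 1 = 10
binary(1612) = 11001001100

Elias gamma(1612) = '0000000000' + '11001001100' = 000000000011001001100 (21 bits)


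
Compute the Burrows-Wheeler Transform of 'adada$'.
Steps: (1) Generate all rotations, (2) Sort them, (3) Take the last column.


Rotations (sorted):
  0: $adada -> last char: a
  1: a$adad -> last char: d
  2: ada$ad -> last char: d
  3: adada$ -> last char: $
  4: da$ada -> last char: a
  5: dada$a -> last char: a


BWT = add$aa


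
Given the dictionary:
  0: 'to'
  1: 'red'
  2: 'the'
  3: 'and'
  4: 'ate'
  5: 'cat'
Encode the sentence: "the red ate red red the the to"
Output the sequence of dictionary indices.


Look up each word in the dictionary:
  'the' -> 2
  'red' -> 1
  'ate' -> 4
  'red' -> 1
  'red' -> 1
  'the' -> 2
  'the' -> 2
  'to' -> 0

Encoded: [2, 1, 4, 1, 1, 2, 2, 0]


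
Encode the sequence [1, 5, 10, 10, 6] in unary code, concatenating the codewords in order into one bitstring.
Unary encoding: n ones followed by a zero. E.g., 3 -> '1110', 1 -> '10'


Encode each number as n ones followed by a terminating 0:
  1 -> 10 (2 bits)
  5 -> 111110 (6 bits)
  10 -> 11111111110 (11 bits)
  10 -> 11111111110 (11 bits)
  6 -> 1111110 (7 bits)
Total length = 2 + 6 + 11 + 11 + 7 = 37 bits.

Unary([1, 5, 10, 10, 6]) = 1011111011111111110111111111101111110 (37 bits)


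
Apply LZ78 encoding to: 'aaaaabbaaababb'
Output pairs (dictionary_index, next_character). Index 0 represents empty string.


LZ78 encoding steps:
Dictionary: {0: ''}
Step 1: w='' (idx 0), next='a' -> output (0, 'a'), add 'a' as idx 1
Step 2: w='a' (idx 1), next='a' -> output (1, 'a'), add 'aa' as idx 2
Step 3: w='aa' (idx 2), next='b' -> output (2, 'b'), add 'aab' as idx 3
Step 4: w='' (idx 0), next='b' -> output (0, 'b'), add 'b' as idx 4
Step 5: w='aa' (idx 2), next='a' -> output (2, 'a'), add 'aaa' as idx 5
Step 6: w='b' (idx 4), next='a' -> output (4, 'a'), add 'ba' as idx 6
Step 7: w='b' (idx 4), next='b' -> output (4, 'b'), add 'bb' as idx 7


Encoded: [(0, 'a'), (1, 'a'), (2, 'b'), (0, 'b'), (2, 'a'), (4, 'a'), (4, 'b')]


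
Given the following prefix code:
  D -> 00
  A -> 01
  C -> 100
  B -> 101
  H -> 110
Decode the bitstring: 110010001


Decoding step by step:
Bits 110 -> H
Bits 01 -> A
Bits 00 -> D
Bits 01 -> A


Decoded message: HADA


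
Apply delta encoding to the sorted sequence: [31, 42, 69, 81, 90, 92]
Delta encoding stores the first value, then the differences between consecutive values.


First value: 31
Deltas:
  42 - 31 = 11
  69 - 42 = 27
  81 - 69 = 12
  90 - 81 = 9
  92 - 90 = 2


Delta encoded: [31, 11, 27, 12, 9, 2]


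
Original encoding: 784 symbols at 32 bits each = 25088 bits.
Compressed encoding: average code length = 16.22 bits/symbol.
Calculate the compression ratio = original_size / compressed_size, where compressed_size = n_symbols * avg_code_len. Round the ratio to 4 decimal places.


original_size = n_symbols * orig_bits = 784 * 32 = 25088 bits
compressed_size = n_symbols * avg_code_len = 784 * 16.22 = 12716.48 bits
ratio = original_size / compressed_size = 25088 / 12716.48 = 1.9729

Compression ratio = 1.9729


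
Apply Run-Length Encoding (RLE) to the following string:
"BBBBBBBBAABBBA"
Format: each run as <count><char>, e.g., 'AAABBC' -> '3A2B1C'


Scanning runs left to right:
  i=0: run of 'B' x 8 -> '8B'
  i=8: run of 'A' x 2 -> '2A'
  i=10: run of 'B' x 3 -> '3B'
  i=13: run of 'A' x 1 -> '1A'

RLE = 8B2A3B1A


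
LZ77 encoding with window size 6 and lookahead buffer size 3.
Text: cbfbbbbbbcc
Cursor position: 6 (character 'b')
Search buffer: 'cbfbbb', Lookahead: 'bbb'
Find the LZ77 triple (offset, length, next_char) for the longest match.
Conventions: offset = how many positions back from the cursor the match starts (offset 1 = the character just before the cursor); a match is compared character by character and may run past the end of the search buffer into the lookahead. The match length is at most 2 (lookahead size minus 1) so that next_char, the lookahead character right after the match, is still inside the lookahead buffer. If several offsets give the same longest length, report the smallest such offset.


Try each offset into the search buffer:
  offset=1 (pos 5, char 'b'): match length 2
  offset=2 (pos 4, char 'b'): match length 2
  offset=3 (pos 3, char 'b'): match length 2
  offset=4 (pos 2, char 'f'): match length 0
  offset=5 (pos 1, char 'b'): match length 1
  offset=6 (pos 0, char 'c'): match length 0
Longest match has length 2, found at offsets 1, 2, 3; take the smallest, offset 1.
next_char = character at position 6 + 2 = 8 -> 'b'

Best match: offset=1, length=2 (matching 'bb' starting at position 5)
LZ77 triple: (1, 2, 'b')


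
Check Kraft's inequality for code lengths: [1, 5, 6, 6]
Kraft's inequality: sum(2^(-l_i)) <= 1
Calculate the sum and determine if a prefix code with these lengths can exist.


Sum = 2^(-1) + 2^(-5) + 2^(-6) + 2^(-6)
    = 0.5 + 0.03125 + 0.015625 + 0.015625
    = 36/64 = 0.5625
Since 0.5625 <= 1, Kraft's inequality IS satisfied.
A prefix code with these lengths CAN exist.

Kraft sum = 0.5625. Satisfied.


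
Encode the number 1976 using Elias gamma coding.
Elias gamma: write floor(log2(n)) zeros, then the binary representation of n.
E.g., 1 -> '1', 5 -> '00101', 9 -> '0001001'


num_bits = floor(log2(1976)) + 1 = 11
leading_zeros = num_bits - 1 = 10
binary(1976) = 11110111000

Elias gamma(1976) = '0000000000' + '11110111000' = 000000000011110111000 (21 bits)


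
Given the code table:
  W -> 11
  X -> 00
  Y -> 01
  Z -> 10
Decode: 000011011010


Decoding:
00 -> X
00 -> X
11 -> W
01 -> Y
10 -> Z
10 -> Z


Result: XXWYZZ


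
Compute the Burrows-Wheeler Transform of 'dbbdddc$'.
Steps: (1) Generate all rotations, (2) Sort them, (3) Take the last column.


Rotations (sorted):
  0: $dbbdddc -> last char: c
  1: bbdddc$d -> last char: d
  2: bdddc$db -> last char: b
  3: c$dbbddd -> last char: d
  4: dbbdddc$ -> last char: $
  5: dc$dbbdd -> last char: d
  6: ddc$dbbd -> last char: d
  7: dddc$dbb -> last char: b


BWT = cdbd$ddb


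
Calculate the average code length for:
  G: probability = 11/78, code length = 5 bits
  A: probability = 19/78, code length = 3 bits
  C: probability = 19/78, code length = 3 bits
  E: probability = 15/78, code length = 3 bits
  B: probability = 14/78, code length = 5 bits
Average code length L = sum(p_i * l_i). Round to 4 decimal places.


Weighted contributions p_i * l_i:
  G: (11/78) * 5 = 55/78
  A: (19/78) * 3 = 57/78
  C: (19/78) * 3 = 57/78
  E: (15/78) * 3 = 45/78
  B: (14/78) * 5 = 70/78
Sum = (55 + 57 + 57 + 45 + 70)/78 = 284/78

L = 284/78 = 3.6410 bits/symbol


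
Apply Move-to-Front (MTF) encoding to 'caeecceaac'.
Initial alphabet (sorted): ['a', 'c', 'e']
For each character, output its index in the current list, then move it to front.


MTF encoding:
'c': index 1 in ['a', 'c', 'e'] -> ['c', 'a', 'e']
'a': index 1 in ['c', 'a', 'e'] -> ['a', 'c', 'e']
'e': index 2 in ['a', 'c', 'e'] -> ['e', 'a', 'c']
'e': index 0 in ['e', 'a', 'c'] -> ['e', 'a', 'c']
'c': index 2 in ['e', 'a', 'c'] -> ['c', 'e', 'a']
'c': index 0 in ['c', 'e', 'a'] -> ['c', 'e', 'a']
'e': index 1 in ['c', 'e', 'a'] -> ['e', 'c', 'a']
'a': index 2 in ['e', 'c', 'a'] -> ['a', 'e', 'c']
'a': index 0 in ['a', 'e', 'c'] -> ['a', 'e', 'c']
'c': index 2 in ['a', 'e', 'c'] -> ['c', 'a', 'e']


Output: [1, 1, 2, 0, 2, 0, 1, 2, 0, 2]


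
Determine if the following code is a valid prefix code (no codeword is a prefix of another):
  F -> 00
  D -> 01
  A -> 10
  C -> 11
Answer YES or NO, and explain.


Checking each pair (does one codeword prefix another?):
  F='00' vs D='01': no prefix
  F='00' vs A='10': no prefix
  F='00' vs C='11': no prefix
  D='01' vs F='00': no prefix
  D='01' vs A='10': no prefix
  D='01' vs C='11': no prefix
  A='10' vs F='00': no prefix
  A='10' vs D='01': no prefix
  A='10' vs C='11': no prefix
  C='11' vs F='00': no prefix
  C='11' vs D='01': no prefix
  C='11' vs A='10': no prefix
No violation found over all pairs.

YES -- this is a valid prefix code. No codeword is a prefix of any other codeword.


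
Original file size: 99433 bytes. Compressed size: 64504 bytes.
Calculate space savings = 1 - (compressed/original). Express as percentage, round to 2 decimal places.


ratio = compressed/original = 64504/99433 = 0.648718
savings = 1 - ratio = 1 - 0.648718 = 0.351282
as a percentage: 0.351282 * 100 = 35.13%

Space savings = 1 - 64504/99433 = 35.13%


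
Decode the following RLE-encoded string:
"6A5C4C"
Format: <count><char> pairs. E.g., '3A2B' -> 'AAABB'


Expanding each <count><char> pair:
  6A -> 'AAAAAA'
  5C -> 'CCCCC'
  4C -> 'CCCC'

Decoded = AAAAAACCCCCCCCC


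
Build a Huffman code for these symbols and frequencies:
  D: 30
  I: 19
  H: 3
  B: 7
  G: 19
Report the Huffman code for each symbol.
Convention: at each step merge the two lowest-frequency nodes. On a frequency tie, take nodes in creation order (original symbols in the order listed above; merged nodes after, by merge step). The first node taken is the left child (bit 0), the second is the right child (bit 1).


Huffman tree construction:
Step 1: Merge H(3) + B(7) = 10
Step 2: Merge (H+B)(10) + I(19) = 29
Step 3: Merge G(19) + ((H+B)+I)(29) = 48
Step 4: Merge D(30) + (G+((H+B)+I))(48) = 78
Read each symbol's code off the tree from the root (left child = 0, right child = 1).

Codes:
  D: 0 (length 1)
  I: 111 (length 3)
  H: 1100 (length 4)
  B: 1101 (length 4)
  G: 10 (length 2)
Average code length: 165/78 = 2.1154 bits/symbol


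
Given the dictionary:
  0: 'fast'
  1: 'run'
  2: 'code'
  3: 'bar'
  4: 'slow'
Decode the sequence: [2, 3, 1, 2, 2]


Look up each index in the dictionary:
  2 -> 'code'
  3 -> 'bar'
  1 -> 'run'
  2 -> 'code'
  2 -> 'code'

Decoded: "code bar run code code"


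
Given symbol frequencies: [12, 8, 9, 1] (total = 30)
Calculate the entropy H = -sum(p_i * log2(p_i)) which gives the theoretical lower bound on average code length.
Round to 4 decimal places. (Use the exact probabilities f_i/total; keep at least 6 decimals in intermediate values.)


Per-symbol terms -p_i * log2(p_i) with p_i = f_i/30:
  p = 12/30 = 0.400000: log2(p) = -1.321928, -p*log2(p) = 0.528771
  p = 8/30 = 0.266667: log2(p) = -1.906891, -p*log2(p) = 0.508504
  p = 9/30 = 0.300000: log2(p) = -1.736966, -p*log2(p) = 0.521090
  p = 1/30 = 0.033333: log2(p) = -4.906891, -p*log2(p) = 0.163563
H = 0.528771 + 0.508504 + 0.521090 + 0.163563 = 1.721928

H = 1.7219 bits/symbol


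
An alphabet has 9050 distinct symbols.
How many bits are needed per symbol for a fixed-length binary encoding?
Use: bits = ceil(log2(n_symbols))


log2(9050) = 13.1437
Bracket: 2^13 = 8192 < 9050 <= 2^14 = 16384
So ceil(log2(9050)) = 14

bits = ceil(log2(9050)) = ceil(13.1437) = 14 bits


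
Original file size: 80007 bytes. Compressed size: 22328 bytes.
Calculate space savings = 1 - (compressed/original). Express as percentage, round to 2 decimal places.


ratio = compressed/original = 22328/80007 = 0.279076
savings = 1 - ratio = 1 - 0.279076 = 0.720924
as a percentage: 0.720924 * 100 = 72.09%

Space savings = 1 - 22328/80007 = 72.09%


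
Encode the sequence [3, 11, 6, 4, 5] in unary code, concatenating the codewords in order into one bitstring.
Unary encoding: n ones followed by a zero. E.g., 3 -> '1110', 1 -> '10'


Encode each number as n ones followed by a terminating 0:
  3 -> 1110 (4 bits)
  11 -> 111111111110 (12 bits)
  6 -> 1111110 (7 bits)
  4 -> 11110 (5 bits)
  5 -> 111110 (6 bits)
Total length = 4 + 12 + 7 + 5 + 6 = 34 bits.

Unary([3, 11, 6, 4, 5]) = 1110111111111110111111011110111110 (34 bits)


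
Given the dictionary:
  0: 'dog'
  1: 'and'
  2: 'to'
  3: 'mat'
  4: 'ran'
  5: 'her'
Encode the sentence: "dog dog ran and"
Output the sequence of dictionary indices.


Look up each word in the dictionary:
  'dog' -> 0
  'dog' -> 0
  'ran' -> 4
  'and' -> 1

Encoded: [0, 0, 4, 1]


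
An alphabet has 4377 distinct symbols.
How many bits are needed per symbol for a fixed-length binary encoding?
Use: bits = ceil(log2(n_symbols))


log2(4377) = 12.0957
Bracket: 2^12 = 4096 < 4377 <= 2^13 = 8192
So ceil(log2(4377)) = 13

bits = ceil(log2(4377)) = ceil(12.0957) = 13 bits


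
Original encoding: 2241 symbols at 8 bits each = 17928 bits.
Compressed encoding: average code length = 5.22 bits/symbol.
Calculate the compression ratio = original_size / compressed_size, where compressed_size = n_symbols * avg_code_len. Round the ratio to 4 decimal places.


original_size = n_symbols * orig_bits = 2241 * 8 = 17928 bits
compressed_size = n_symbols * avg_code_len = 2241 * 5.22 = 11698.02 bits
ratio = original_size / compressed_size = 17928 / 11698.02 = 1.5326

Compression ratio = 1.5326


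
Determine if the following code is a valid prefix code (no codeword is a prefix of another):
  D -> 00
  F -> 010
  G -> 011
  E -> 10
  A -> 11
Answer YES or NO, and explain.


Checking each pair (does one codeword prefix another?):
  D='00' vs F='010': no prefix
  D='00' vs G='011': no prefix
  D='00' vs E='10': no prefix
  D='00' vs A='11': no prefix
  F='010' vs D='00': no prefix
  F='010' vs G='011': no prefix
  F='010' vs E='10': no prefix
  F='010' vs A='11': no prefix
  G='011' vs D='00': no prefix
  G='011' vs F='010': no prefix
  G='011' vs E='10': no prefix
  G='011' vs A='11': no prefix
  E='10' vs D='00': no prefix
  E='10' vs F='010': no prefix
  E='10' vs G='011': no prefix
  E='10' vs A='11': no prefix
  A='11' vs D='00': no prefix
  A='11' vs F='010': no prefix
  A='11' vs G='011': no prefix
  A='11' vs E='10': no prefix
No violation found over all pairs.

YES -- this is a valid prefix code. No codeword is a prefix of any other codeword.


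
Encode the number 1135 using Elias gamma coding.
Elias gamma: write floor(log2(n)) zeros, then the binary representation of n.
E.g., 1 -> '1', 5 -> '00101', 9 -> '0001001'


num_bits = floor(log2(1135)) + 1 = 11
leading_zeros = num_bits - 1 = 10
binary(1135) = 10001101111

Elias gamma(1135) = '0000000000' + '10001101111' = 000000000010001101111 (21 bits)


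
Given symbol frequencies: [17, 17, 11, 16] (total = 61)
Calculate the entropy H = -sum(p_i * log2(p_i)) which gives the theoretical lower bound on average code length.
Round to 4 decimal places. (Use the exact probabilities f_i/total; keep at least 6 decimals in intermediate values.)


Per-symbol terms -p_i * log2(p_i) with p_i = f_i/61:
  p = 17/61 = 0.278689: log2(p) = -1.843274, -p*log2(p) = 0.513699
  p = 17/61 = 0.278689: log2(p) = -1.843274, -p*log2(p) = 0.513699
  p = 11/61 = 0.180328: log2(p) = -2.471306, -p*log2(p) = 0.445645
  p = 16/61 = 0.262295: log2(p) = -1.930737, -p*log2(p) = 0.506423
H = 0.513699 + 0.513699 + 0.445645 + 0.506423 = 1.979466

H = 1.9795 bits/symbol


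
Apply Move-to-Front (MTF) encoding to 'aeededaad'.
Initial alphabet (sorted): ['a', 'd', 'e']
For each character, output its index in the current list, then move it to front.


MTF encoding:
'a': index 0 in ['a', 'd', 'e'] -> ['a', 'd', 'e']
'e': index 2 in ['a', 'd', 'e'] -> ['e', 'a', 'd']
'e': index 0 in ['e', 'a', 'd'] -> ['e', 'a', 'd']
'd': index 2 in ['e', 'a', 'd'] -> ['d', 'e', 'a']
'e': index 1 in ['d', 'e', 'a'] -> ['e', 'd', 'a']
'd': index 1 in ['e', 'd', 'a'] -> ['d', 'e', 'a']
'a': index 2 in ['d', 'e', 'a'] -> ['a', 'd', 'e']
'a': index 0 in ['a', 'd', 'e'] -> ['a', 'd', 'e']
'd': index 1 in ['a', 'd', 'e'] -> ['d', 'a', 'e']


Output: [0, 2, 0, 2, 1, 1, 2, 0, 1]


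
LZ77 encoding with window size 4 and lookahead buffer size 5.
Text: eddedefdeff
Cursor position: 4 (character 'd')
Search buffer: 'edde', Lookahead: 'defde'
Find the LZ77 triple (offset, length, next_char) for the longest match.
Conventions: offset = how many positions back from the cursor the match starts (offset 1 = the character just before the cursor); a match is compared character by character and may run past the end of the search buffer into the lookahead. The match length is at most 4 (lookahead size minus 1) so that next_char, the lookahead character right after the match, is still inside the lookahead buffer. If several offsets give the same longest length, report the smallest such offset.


Try each offset into the search buffer:
  offset=1 (pos 3, char 'e'): match length 0
  offset=2 (pos 2, char 'd'): match length 2
  offset=3 (pos 1, char 'd'): match length 1
  offset=4 (pos 0, char 'e'): match length 0
Longest match has length 2 at offset 2.
next_char = character at position 4 + 2 = 6 -> 'f'

Best match: offset=2, length=2 (matching 'de' starting at position 2)
LZ77 triple: (2, 2, 'f')


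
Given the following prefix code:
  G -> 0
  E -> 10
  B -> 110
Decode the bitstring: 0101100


Decoding step by step:
Bits 0 -> G
Bits 10 -> E
Bits 110 -> B
Bits 0 -> G


Decoded message: GEBG


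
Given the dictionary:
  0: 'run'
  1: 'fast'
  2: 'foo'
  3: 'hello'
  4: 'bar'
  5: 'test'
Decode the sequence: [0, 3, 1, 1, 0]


Look up each index in the dictionary:
  0 -> 'run'
  3 -> 'hello'
  1 -> 'fast'
  1 -> 'fast'
  0 -> 'run'

Decoded: "run hello fast fast run"


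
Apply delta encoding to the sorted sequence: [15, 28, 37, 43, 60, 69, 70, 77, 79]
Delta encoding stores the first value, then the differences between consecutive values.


First value: 15
Deltas:
  28 - 15 = 13
  37 - 28 = 9
  43 - 37 = 6
  60 - 43 = 17
  69 - 60 = 9
  70 - 69 = 1
  77 - 70 = 7
  79 - 77 = 2


Delta encoded: [15, 13, 9, 6, 17, 9, 1, 7, 2]


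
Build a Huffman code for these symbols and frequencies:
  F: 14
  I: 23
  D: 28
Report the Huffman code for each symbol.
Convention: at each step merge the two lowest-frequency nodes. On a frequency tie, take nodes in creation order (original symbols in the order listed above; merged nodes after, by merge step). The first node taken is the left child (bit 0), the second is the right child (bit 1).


Huffman tree construction:
Step 1: Merge F(14) + I(23) = 37
Step 2: Merge D(28) + (F+I)(37) = 65
Read each symbol's code off the tree from the root (left child = 0, right child = 1).

Codes:
  F: 10 (length 2)
  I: 11 (length 2)
  D: 0 (length 1)
Average code length: 102/65 = 1.5692 bits/symbol


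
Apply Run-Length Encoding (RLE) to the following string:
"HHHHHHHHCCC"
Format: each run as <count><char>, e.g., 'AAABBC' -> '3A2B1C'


Scanning runs left to right:
  i=0: run of 'H' x 8 -> '8H'
  i=8: run of 'C' x 3 -> '3C'

RLE = 8H3C


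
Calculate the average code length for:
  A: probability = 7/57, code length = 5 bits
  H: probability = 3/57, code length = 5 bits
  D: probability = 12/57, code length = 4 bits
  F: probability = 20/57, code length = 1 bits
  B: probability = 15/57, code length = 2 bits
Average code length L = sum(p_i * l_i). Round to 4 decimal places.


Weighted contributions p_i * l_i:
  A: (7/57) * 5 = 35/57
  H: (3/57) * 5 = 15/57
  D: (12/57) * 4 = 48/57
  F: (20/57) * 1 = 20/57
  B: (15/57) * 2 = 30/57
Sum = (35 + 15 + 48 + 20 + 30)/57 = 148/57

L = 148/57 = 2.5965 bits/symbol


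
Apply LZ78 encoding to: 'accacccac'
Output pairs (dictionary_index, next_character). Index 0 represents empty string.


LZ78 encoding steps:
Dictionary: {0: ''}
Step 1: w='' (idx 0), next='a' -> output (0, 'a'), add 'a' as idx 1
Step 2: w='' (idx 0), next='c' -> output (0, 'c'), add 'c' as idx 2
Step 3: w='c' (idx 2), next='a' -> output (2, 'a'), add 'ca' as idx 3
Step 4: w='c' (idx 2), next='c' -> output (2, 'c'), add 'cc' as idx 4
Step 5: w='ca' (idx 3), next='c' -> output (3, 'c'), add 'cac' as idx 5


Encoded: [(0, 'a'), (0, 'c'), (2, 'a'), (2, 'c'), (3, 'c')]


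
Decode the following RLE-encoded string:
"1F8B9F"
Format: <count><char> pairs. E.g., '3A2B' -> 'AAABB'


Expanding each <count><char> pair:
  1F -> 'F'
  8B -> 'BBBBBBBB'
  9F -> 'FFFFFFFFF'

Decoded = FBBBBBBBBFFFFFFFFF


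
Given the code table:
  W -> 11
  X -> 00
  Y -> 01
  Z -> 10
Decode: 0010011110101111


Decoding:
00 -> X
10 -> Z
01 -> Y
11 -> W
10 -> Z
10 -> Z
11 -> W
11 -> W


Result: XZYWZZWW


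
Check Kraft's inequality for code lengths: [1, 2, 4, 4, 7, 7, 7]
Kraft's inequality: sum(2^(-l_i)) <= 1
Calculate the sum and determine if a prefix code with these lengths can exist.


Sum = 2^(-1) + 2^(-2) + 2^(-4) + 2^(-4) + 2^(-7) + 2^(-7) + 2^(-7)
    = 0.5 + 0.25 + 0.0625 + 0.0625 + 0.0078125 + 0.0078125 + 0.0078125
    = 115/128 = 0.8984375
Since 0.8984375 <= 1, Kraft's inequality IS satisfied.
A prefix code with these lengths CAN exist.

Kraft sum = 0.8984375. Satisfied.


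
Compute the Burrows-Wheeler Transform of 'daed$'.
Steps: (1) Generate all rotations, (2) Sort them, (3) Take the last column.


Rotations (sorted):
  0: $daed -> last char: d
  1: aed$d -> last char: d
  2: d$dae -> last char: e
  3: daed$ -> last char: $
  4: ed$da -> last char: a


BWT = dde$a


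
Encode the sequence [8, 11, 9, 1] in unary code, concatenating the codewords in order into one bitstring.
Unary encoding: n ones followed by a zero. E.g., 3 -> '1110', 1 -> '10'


Encode each number as n ones followed by a terminating 0:
  8 -> 111111110 (9 bits)
  11 -> 111111111110 (12 bits)
  9 -> 1111111110 (10 bits)
  1 -> 10 (2 bits)
Total length = 9 + 12 + 10 + 2 = 33 bits.

Unary([8, 11, 9, 1]) = 111111110111111111110111111111010 (33 bits)


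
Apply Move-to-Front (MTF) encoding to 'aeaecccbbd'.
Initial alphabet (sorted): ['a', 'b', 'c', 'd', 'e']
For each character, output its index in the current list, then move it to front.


MTF encoding:
'a': index 0 in ['a', 'b', 'c', 'd', 'e'] -> ['a', 'b', 'c', 'd', 'e']
'e': index 4 in ['a', 'b', 'c', 'd', 'e'] -> ['e', 'a', 'b', 'c', 'd']
'a': index 1 in ['e', 'a', 'b', 'c', 'd'] -> ['a', 'e', 'b', 'c', 'd']
'e': index 1 in ['a', 'e', 'b', 'c', 'd'] -> ['e', 'a', 'b', 'c', 'd']
'c': index 3 in ['e', 'a', 'b', 'c', 'd'] -> ['c', 'e', 'a', 'b', 'd']
'c': index 0 in ['c', 'e', 'a', 'b', 'd'] -> ['c', 'e', 'a', 'b', 'd']
'c': index 0 in ['c', 'e', 'a', 'b', 'd'] -> ['c', 'e', 'a', 'b', 'd']
'b': index 3 in ['c', 'e', 'a', 'b', 'd'] -> ['b', 'c', 'e', 'a', 'd']
'b': index 0 in ['b', 'c', 'e', 'a', 'd'] -> ['b', 'c', 'e', 'a', 'd']
'd': index 4 in ['b', 'c', 'e', 'a', 'd'] -> ['d', 'b', 'c', 'e', 'a']


Output: [0, 4, 1, 1, 3, 0, 0, 3, 0, 4]


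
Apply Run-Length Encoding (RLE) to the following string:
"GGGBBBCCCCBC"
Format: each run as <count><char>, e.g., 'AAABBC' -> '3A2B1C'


Scanning runs left to right:
  i=0: run of 'G' x 3 -> '3G'
  i=3: run of 'B' x 3 -> '3B'
  i=6: run of 'C' x 4 -> '4C'
  i=10: run of 'B' x 1 -> '1B'
  i=11: run of 'C' x 1 -> '1C'

RLE = 3G3B4C1B1C


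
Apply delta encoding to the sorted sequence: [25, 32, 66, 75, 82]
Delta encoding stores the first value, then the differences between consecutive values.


First value: 25
Deltas:
  32 - 25 = 7
  66 - 32 = 34
  75 - 66 = 9
  82 - 75 = 7


Delta encoded: [25, 7, 34, 9, 7]


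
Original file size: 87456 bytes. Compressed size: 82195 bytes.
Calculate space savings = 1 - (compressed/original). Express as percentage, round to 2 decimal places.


ratio = compressed/original = 82195/87456 = 0.939844
savings = 1 - ratio = 1 - 0.939844 = 0.060156
as a percentage: 0.060156 * 100 = 6.02%

Space savings = 1 - 82195/87456 = 6.02%


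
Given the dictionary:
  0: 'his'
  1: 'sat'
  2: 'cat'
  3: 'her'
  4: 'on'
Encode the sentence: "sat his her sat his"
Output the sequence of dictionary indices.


Look up each word in the dictionary:
  'sat' -> 1
  'his' -> 0
  'her' -> 3
  'sat' -> 1
  'his' -> 0

Encoded: [1, 0, 3, 1, 0]


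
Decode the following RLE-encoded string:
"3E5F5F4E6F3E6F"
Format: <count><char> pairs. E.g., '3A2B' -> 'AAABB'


Expanding each <count><char> pair:
  3E -> 'EEE'
  5F -> 'FFFFF'
  5F -> 'FFFFF'
  4E -> 'EEEE'
  6F -> 'FFFFFF'
  3E -> 'EEE'
  6F -> 'FFFFFF'

Decoded = EEEFFFFFFFFFFEEEEFFFFFFEEEFFFFFF


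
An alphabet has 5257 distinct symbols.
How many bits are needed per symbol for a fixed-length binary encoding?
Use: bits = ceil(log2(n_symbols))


log2(5257) = 12.36
Bracket: 2^12 = 4096 < 5257 <= 2^13 = 8192
So ceil(log2(5257)) = 13

bits = ceil(log2(5257)) = ceil(12.36) = 13 bits


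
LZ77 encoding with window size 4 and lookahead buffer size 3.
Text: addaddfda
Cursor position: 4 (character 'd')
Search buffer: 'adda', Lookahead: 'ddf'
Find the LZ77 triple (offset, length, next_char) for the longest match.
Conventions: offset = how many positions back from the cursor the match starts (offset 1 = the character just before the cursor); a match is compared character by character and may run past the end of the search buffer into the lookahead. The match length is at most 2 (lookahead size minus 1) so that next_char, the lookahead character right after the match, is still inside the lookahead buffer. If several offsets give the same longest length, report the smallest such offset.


Try each offset into the search buffer:
  offset=1 (pos 3, char 'a'): match length 0
  offset=2 (pos 2, char 'd'): match length 1
  offset=3 (pos 1, char 'd'): match length 2
  offset=4 (pos 0, char 'a'): match length 0
Longest match has length 2 at offset 3.
next_char = character at position 4 + 2 = 6 -> 'f'

Best match: offset=3, length=2 (matching 'dd' starting at position 1)
LZ77 triple: (3, 2, 'f')


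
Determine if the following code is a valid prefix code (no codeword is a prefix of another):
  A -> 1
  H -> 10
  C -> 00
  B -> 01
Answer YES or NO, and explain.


Checking each pair (does one codeword prefix another?):
  A='1' vs H='10': prefix -- VIOLATION

NO -- this is NOT a valid prefix code. A (1) is a prefix of H (10).


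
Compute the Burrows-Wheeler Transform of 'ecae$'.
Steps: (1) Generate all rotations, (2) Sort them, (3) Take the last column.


Rotations (sorted):
  0: $ecae -> last char: e
  1: ae$ec -> last char: c
  2: cae$e -> last char: e
  3: e$eca -> last char: a
  4: ecae$ -> last char: $


BWT = ecea$


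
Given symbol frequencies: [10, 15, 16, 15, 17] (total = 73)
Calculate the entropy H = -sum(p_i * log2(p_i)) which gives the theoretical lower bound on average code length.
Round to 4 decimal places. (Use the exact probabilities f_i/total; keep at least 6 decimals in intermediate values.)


Per-symbol terms -p_i * log2(p_i) with p_i = f_i/73:
  p = 10/73 = 0.136986: log2(p) = -2.867896, -p*log2(p) = 0.392863
  p = 15/73 = 0.205479: log2(p) = -2.282934, -p*log2(p) = 0.469096
  p = 16/73 = 0.219178: log2(p) = -2.189825, -p*log2(p) = 0.479962
  p = 15/73 = 0.205479: log2(p) = -2.282934, -p*log2(p) = 0.469096
  p = 17/73 = 0.232877: log2(p) = -2.102362, -p*log2(p) = 0.489591
H = 0.392863 + 0.469096 + 0.479962 + 0.469096 + 0.489591 = 2.300608

H = 2.3006 bits/symbol


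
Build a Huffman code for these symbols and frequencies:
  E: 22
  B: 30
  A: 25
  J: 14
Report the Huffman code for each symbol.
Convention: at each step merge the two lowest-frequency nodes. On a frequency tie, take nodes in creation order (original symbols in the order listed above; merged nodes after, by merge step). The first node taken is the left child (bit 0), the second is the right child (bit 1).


Huffman tree construction:
Step 1: Merge J(14) + E(22) = 36
Step 2: Merge A(25) + B(30) = 55
Step 3: Merge (J+E)(36) + (A+B)(55) = 91
Read each symbol's code off the tree from the root (left child = 0, right child = 1).

Codes:
  E: 01 (length 2)
  B: 11 (length 2)
  A: 10 (length 2)
  J: 00 (length 2)
Average code length: 182/91 = 2.0000 bits/symbol


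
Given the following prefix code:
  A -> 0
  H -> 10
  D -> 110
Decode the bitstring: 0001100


Decoding step by step:
Bits 0 -> A
Bits 0 -> A
Bits 0 -> A
Bits 110 -> D
Bits 0 -> A


Decoded message: AAADA


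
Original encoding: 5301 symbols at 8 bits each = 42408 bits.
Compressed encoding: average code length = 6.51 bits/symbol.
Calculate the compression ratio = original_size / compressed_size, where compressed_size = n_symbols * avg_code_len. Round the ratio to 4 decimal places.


original_size = n_symbols * orig_bits = 5301 * 8 = 42408 bits
compressed_size = n_symbols * avg_code_len = 5301 * 6.51 = 34509.51 bits
ratio = original_size / compressed_size = 42408 / 34509.51 = 1.2289

Compression ratio = 1.2289


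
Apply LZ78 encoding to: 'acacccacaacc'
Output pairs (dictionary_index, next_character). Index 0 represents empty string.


LZ78 encoding steps:
Dictionary: {0: ''}
Step 1: w='' (idx 0), next='a' -> output (0, 'a'), add 'a' as idx 1
Step 2: w='' (idx 0), next='c' -> output (0, 'c'), add 'c' as idx 2
Step 3: w='a' (idx 1), next='c' -> output (1, 'c'), add 'ac' as idx 3
Step 4: w='c' (idx 2), next='c' -> output (2, 'c'), add 'cc' as idx 4
Step 5: w='ac' (idx 3), next='a' -> output (3, 'a'), add 'aca' as idx 5
Step 6: w='ac' (idx 3), next='c' -> output (3, 'c'), add 'acc' as idx 6


Encoded: [(0, 'a'), (0, 'c'), (1, 'c'), (2, 'c'), (3, 'a'), (3, 'c')]


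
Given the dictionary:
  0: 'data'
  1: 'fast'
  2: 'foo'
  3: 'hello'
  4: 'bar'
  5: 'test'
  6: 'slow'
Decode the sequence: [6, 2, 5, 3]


Look up each index in the dictionary:
  6 -> 'slow'
  2 -> 'foo'
  5 -> 'test'
  3 -> 'hello'

Decoded: "slow foo test hello"


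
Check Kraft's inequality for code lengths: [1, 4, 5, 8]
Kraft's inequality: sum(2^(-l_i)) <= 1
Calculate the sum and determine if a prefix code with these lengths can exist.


Sum = 2^(-1) + 2^(-4) + 2^(-5) + 2^(-8)
    = 0.5 + 0.0625 + 0.03125 + 0.00390625
    = 153/256 = 0.59765625
Since 0.59765625 <= 1, Kraft's inequality IS satisfied.
A prefix code with these lengths CAN exist.

Kraft sum = 0.59765625. Satisfied.


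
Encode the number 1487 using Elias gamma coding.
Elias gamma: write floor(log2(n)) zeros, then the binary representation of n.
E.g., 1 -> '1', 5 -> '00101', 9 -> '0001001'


num_bits = floor(log2(1487)) + 1 = 11
leading_zeros = num_bits - 1 = 10
binary(1487) = 10111001111

Elias gamma(1487) = '0000000000' + '10111001111' = 000000000010111001111 (21 bits)


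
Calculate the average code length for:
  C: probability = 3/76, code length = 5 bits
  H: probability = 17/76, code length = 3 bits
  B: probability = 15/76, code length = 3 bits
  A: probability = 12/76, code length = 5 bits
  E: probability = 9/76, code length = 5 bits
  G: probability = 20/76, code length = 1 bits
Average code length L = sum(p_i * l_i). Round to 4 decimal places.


Weighted contributions p_i * l_i:
  C: (3/76) * 5 = 15/76
  H: (17/76) * 3 = 51/76
  B: (15/76) * 3 = 45/76
  A: (12/76) * 5 = 60/76
  E: (9/76) * 5 = 45/76
  G: (20/76) * 1 = 20/76
Sum = (15 + 51 + 45 + 60 + 45 + 20)/76 = 236/76

L = 236/76 = 3.1053 bits/symbol


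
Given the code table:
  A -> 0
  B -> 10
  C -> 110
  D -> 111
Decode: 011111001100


Decoding:
0 -> A
111 -> D
110 -> C
0 -> A
110 -> C
0 -> A


Result: ADCACA


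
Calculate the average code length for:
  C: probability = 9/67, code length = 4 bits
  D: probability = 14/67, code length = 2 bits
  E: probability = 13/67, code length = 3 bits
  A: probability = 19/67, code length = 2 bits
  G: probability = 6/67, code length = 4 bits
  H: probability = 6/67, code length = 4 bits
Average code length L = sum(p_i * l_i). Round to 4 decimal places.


Weighted contributions p_i * l_i:
  C: (9/67) * 4 = 36/67
  D: (14/67) * 2 = 28/67
  E: (13/67) * 3 = 39/67
  A: (19/67) * 2 = 38/67
  G: (6/67) * 4 = 24/67
  H: (6/67) * 4 = 24/67
Sum = (36 + 28 + 39 + 38 + 24 + 24)/67 = 189/67

L = 189/67 = 2.8209 bits/symbol
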